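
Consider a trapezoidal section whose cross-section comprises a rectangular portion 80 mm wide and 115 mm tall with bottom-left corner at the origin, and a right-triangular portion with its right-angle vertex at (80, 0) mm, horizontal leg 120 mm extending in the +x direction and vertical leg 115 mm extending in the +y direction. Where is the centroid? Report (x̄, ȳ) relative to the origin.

Part | A | x̄ᵢ | ȳᵢ | A·x̄ᵢ | A·ȳᵢ
rectangular portion | 9200.00 | 40.00 | 57.50 | 368000.00 | 529000.00
triangular portion | 6900.00 | 120.00 | 38.33 | 828000.00 | 264500.00
Σ | 16100.00 |  |  | 1196000.00 | 793500.00
x̄ = 1196000.00 / 16100.00 = 74.29 mm
ȳ = 793500.00 / 16100.00 = 49.29 mm

x̄ = 74.29 mm, ȳ = 49.29 mm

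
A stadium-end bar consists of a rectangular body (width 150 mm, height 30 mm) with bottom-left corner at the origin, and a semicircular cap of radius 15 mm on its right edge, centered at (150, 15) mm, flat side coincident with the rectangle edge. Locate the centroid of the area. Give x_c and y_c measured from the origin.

rectangular body: A = 150 × 30 = 4500.00, centroid at (75.00, 15.00).
semicircular end: A = ½π·15² = 353.43, centroid at (156.37, 15.00).
ΣA = 4853.43 mm², ΣAx_c = 392764.38 mm³, ΣAy_c = 72801.44 mm³.
x_c = 392764.38/4853.43 = 80.93 mm; y_c = 72801.44/4853.43 = 15.00 mm.

x_c = 80.93 mm, y_c = 15.00 mm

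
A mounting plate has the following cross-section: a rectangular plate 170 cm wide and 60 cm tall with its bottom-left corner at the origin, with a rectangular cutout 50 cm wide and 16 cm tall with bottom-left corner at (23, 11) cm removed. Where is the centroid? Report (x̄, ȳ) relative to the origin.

x̄ = 88.15 cm, ȳ = 30.94 cm

Part | A | x̄ᵢ | ȳᵢ | A·x̄ᵢ | A·ȳᵢ
plate | 10200.00 | 85.00 | 30.00 | 867000.00 | 306000.00
hole | -800.00 | 48.00 | 19.00 | -38400.00 | -15200.00
Σ | 9400.00 |  |  | 828600.00 | 290800.00
x̄ = 828600.00 / 9400.00 = 88.15 cm
ȳ = 290800.00 / 9400.00 = 30.94 cm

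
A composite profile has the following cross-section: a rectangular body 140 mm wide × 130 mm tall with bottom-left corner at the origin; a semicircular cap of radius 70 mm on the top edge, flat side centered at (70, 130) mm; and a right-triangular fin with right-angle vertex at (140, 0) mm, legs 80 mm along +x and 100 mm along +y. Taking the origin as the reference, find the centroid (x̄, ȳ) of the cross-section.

x̄ = 82.93 mm, ȳ = 85.15 mm

rectangular body: A = 140 × 130 = 18200.00, centroid at (70.00, 65.00).
semicircular top: A = ½π·70² = 7696.90, centroid at (70.00, 159.71).
triangular fin: A = ½·80·100 = 4000.00, centroid at (166.67, 33.33).
ΣA = 29896.90 mm², ΣAx̄ = 2479449.81 mm³, ΣAȳ = 2545597.26 mm³.
x̄ = 2479449.81/29896.90 = 82.93 mm; ȳ = 2545597.26/29896.90 = 85.15 mm.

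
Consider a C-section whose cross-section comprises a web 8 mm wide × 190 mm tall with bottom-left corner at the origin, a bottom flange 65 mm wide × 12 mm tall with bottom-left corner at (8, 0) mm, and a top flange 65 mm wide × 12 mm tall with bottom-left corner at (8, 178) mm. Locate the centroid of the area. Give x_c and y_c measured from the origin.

x_c = 22.49 mm, y_c = 95.00 mm

web: A = 8 × 190 = 1520.00, centroid at (4.00, 95.00).
bottom flange: A = 65 × 12 = 780.00, centroid at (40.50, 6.00).
top flange: A = 65 × 12 = 780.00, centroid at (40.50, 184.00).
ΣA = 3080.00 mm²
ΣAx_c = (1520.00)(4.00) + (780.00)(40.50) + (780.00)(40.50) = 69260.00 mm³
ΣAy_c = (1520.00)(95.00) + (780.00)(6.00) + (780.00)(184.00) = 292600.00 mm³
x_c = 69260.00 / 3080.00 = 22.49 mm
y_c = 292600.00 / 3080.00 = 95.00 mm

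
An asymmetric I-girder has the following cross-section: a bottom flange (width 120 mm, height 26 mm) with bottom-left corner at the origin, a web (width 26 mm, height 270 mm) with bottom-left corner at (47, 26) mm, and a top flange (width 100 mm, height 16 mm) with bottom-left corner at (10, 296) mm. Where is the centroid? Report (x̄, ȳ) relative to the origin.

x̄ = 60.00 mm, ȳ = 141.16 mm

Part | A | x̄ᵢ | ȳᵢ | A·x̄ᵢ | A·ȳᵢ
bottom flange | 3120.00 | 60.00 | 13.00 | 187200.00 | 40560.00
web | 7020.00 | 60.00 | 161.00 | 421200.00 | 1130220.00
top flange | 1600.00 | 60.00 | 304.00 | 96000.00 | 486400.00
Σ | 11740.00 |  |  | 704400.00 | 1657180.00
x̄ = 704400.00 / 11740.00 = 60.00 mm
ȳ = 1657180.00 / 11740.00 = 141.16 mm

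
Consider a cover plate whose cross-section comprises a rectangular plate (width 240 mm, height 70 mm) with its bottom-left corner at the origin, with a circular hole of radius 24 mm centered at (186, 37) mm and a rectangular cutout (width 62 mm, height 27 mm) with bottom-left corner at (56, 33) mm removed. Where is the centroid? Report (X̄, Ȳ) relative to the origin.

plate: A = 240 × 70 = 16800.00, centroid at (120.00, 35.00).
hole 1: A = −π·24² = -1809.56, centroid at (186.00, 37.00).
hole 2: A = −(62 × 27) = -1674.00, centroid at (87.00, 46.50).
ΣA = 13316.44 mm²
ΣAX̄ = (16800.00)(120.00) + (-1809.56)(186.00) + (-1674.00)(87.00) = 1533784.33 mm³
ΣAȲ = (16800.00)(35.00) + (-1809.56)(37.00) + (-1674.00)(46.50) = 443205.38 mm³
X̄ = 1533784.33 / 13316.44 = 115.18 mm
Ȳ = 443205.38 / 13316.44 = 33.28 mm

X̄ = 115.18 mm, Ȳ = 33.28 mm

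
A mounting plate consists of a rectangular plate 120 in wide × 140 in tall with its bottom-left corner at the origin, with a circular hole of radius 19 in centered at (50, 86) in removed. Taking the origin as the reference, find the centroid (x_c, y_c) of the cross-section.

Part | A | x̄ᵢ | ȳᵢ | A·x̄ᵢ | A·ȳᵢ
plate | 16800.00 | 60.00 | 70.00 | 1008000.00 | 1176000.00
hole | -1134.11 | 50.00 | 86.00 | -56705.75 | -97533.89
Σ | 15665.89 |  |  | 951294.25 | 1078466.11
x_c = 951294.25 / 15665.89 = 60.72 in
y_c = 1078466.11 / 15665.89 = 68.84 in

x_c = 60.72 in, y_c = 68.84 in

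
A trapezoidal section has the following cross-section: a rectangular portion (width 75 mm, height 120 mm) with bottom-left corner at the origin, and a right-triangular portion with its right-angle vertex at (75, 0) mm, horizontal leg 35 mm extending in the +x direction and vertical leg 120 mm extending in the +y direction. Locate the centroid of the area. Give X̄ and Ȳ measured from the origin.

Part | A | x̄ᵢ | ȳᵢ | A·x̄ᵢ | A·ȳᵢ
rectangular portion | 9000.00 | 37.50 | 60.00 | 337500.00 | 540000.00
triangular portion | 2100.00 | 86.67 | 40.00 | 182000.00 | 84000.00
Σ | 11100.00 |  |  | 519500.00 | 624000.00
X̄ = 519500.00 / 11100.00 = 46.80 mm
Ȳ = 624000.00 / 11100.00 = 56.22 mm

X̄ = 46.80 mm, Ȳ = 56.22 mm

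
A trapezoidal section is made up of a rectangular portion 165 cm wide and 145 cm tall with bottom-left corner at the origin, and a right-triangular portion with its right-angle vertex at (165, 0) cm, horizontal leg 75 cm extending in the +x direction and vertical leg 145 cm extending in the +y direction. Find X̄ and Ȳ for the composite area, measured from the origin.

X̄ = 102.41 cm, Ȳ = 68.02 cm

rectangular portion: A = 165 × 145 = 23925.00, centroid at (82.50, 72.50).
triangular portion: A = ½·75·145 = 5437.50, centroid at (190.00, 48.33).
ΣA = 29362.50 cm², ΣAX̄ = 3006937.50 cm³, ΣAȲ = 1997375.00 cm³.
X̄ = 3006937.50/29362.50 = 102.41 cm; Ȳ = 1997375.00/29362.50 = 68.02 cm.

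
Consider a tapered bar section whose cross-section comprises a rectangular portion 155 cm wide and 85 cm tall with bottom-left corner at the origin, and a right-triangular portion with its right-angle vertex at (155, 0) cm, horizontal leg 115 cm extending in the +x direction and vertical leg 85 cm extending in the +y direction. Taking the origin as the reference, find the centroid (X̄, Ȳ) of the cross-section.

X̄ = 108.84 cm, Ȳ = 38.67 cm

rectangular portion: A = 155 × 85 = 13175.00, centroid at (77.50, 42.50).
triangular portion: A = ½·115·85 = 4887.50, centroid at (193.33, 28.33).
ΣA = 18062.50 cm²
ΣAX̄ = (13175.00)(77.50) + (4887.50)(193.33) = 1965979.17 cm³
ΣAȲ = (13175.00)(42.50) + (4887.50)(28.33) = 698416.67 cm³
X̄ = 1965979.17 / 18062.50 = 108.84 cm
Ȳ = 698416.67 / 18062.50 = 38.67 cm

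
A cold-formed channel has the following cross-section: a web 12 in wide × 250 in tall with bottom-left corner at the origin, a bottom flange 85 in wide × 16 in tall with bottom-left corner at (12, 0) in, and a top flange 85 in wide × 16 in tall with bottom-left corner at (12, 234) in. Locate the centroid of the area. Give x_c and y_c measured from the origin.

web: A = 12 × 250 = 3000.00, centroid at (6.00, 125.00).
bottom flange: A = 85 × 16 = 1360.00, centroid at (54.50, 8.00).
top flange: A = 85 × 16 = 1360.00, centroid at (54.50, 242.00).
ΣA = 5720.00 in², ΣAx_c = 166240.00 in³, ΣAy_c = 715000.00 in³.
x_c = 166240.00/5720.00 = 29.06 in; y_c = 715000.00/5720.00 = 125.00 in.

x_c = 29.06 in, y_c = 125.00 in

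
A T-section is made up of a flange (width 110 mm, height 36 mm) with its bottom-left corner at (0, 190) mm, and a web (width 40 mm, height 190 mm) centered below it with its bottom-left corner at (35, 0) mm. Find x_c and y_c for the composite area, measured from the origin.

x_c = 55.00 mm, y_c = 133.71 mm

Part | A | x̄ᵢ | ȳᵢ | A·x̄ᵢ | A·ȳᵢ
web | 7600.00 | 55.00 | 95.00 | 418000.00 | 722000.00
flange | 3960.00 | 55.00 | 208.00 | 217800.00 | 823680.00
Σ | 11560.00 |  |  | 635800.00 | 1545680.00
x_c = 635800.00 / 11560.00 = 55.00 mm
y_c = 1545680.00 / 11560.00 = 133.71 mm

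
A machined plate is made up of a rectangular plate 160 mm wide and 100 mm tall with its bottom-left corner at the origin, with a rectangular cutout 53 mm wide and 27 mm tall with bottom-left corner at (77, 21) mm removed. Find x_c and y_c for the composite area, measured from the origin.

x_c = 77.69 mm, y_c = 51.52 mm

plate: A = 160 × 100 = 16000.00, centroid at (80.00, 50.00).
hole: A = −(53 × 27) = -1431.00, centroid at (103.50, 34.50).
ΣA = 14569.00 mm²
ΣAx_c = (16000.00)(80.00) + (-1431.00)(103.50) = 1131891.50 mm³
ΣAy_c = (16000.00)(50.00) + (-1431.00)(34.50) = 750630.50 mm³
x_c = 1131891.50 / 14569.00 = 77.69 mm
y_c = 750630.50 / 14569.00 = 51.52 mm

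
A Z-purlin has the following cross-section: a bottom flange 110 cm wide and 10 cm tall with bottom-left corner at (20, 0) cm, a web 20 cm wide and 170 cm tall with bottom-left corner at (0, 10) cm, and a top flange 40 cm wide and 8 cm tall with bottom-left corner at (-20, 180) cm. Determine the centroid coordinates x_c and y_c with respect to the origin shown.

bottom flange: A = 110 × 10 = 1100.00, centroid at (75.00, 5.00).
web: A = 20 × 170 = 3400.00, centroid at (10.00, 95.00).
top flange: A = 40 × 8 = 320.00, centroid at (0.00, 184.00).
ΣA = 4820.00 cm², ΣAx_c = 116500.00 cm³, ΣAy_c = 387380.00 cm³.
x_c = 116500.00/4820.00 = 24.17 cm; y_c = 387380.00/4820.00 = 80.37 cm.

x_c = 24.17 cm, y_c = 80.37 cm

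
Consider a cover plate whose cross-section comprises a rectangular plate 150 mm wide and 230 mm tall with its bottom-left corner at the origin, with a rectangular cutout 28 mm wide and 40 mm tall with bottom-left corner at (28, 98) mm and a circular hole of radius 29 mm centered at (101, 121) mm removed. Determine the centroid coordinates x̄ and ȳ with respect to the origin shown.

Part | A | x̄ᵢ | ȳᵢ | A·x̄ᵢ | A·ȳᵢ
plate | 34500.00 | 75.00 | 115.00 | 2587500.00 | 3967500.00
hole 1 | -1120.00 | 42.00 | 118.00 | -47040.00 | -132160.00
hole 2 | -2642.08 | 101.00 | 121.00 | -266850.02 | -319691.61
Σ | 30737.92 |  |  | 2273609.98 | 3515648.39
x̄ = 2273609.98 / 30737.92 = 73.97 mm
ȳ = 3515648.39 / 30737.92 = 114.37 mm

x̄ = 73.97 mm, ȳ = 114.37 mm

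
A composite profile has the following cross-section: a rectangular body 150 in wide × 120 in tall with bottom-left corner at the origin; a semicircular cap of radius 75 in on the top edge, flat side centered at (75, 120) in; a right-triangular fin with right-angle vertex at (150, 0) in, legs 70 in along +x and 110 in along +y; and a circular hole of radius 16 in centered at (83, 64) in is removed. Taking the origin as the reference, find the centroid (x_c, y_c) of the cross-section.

rectangular body: A = 150 × 120 = 18000.00, centroid at (75.00, 60.00).
semicircular top: A = ½π·75² = 8835.73, centroid at (75.00, 151.83).
triangular fin: A = ½·70·110 = 3850.00, centroid at (173.33, 36.67).
hole: A = −π·16² = -804.25, centroid at (83.00, 64.00).
ΣA = 29881.48 in²
ΣAx_c = (18000.00)(75.00) + (8835.73)(75.00) + (3850.00)(173.33) + (-804.25)(83.00) = 2613260.47 in³
ΣAy_c = (18000.00)(60.00) + (8835.73)(151.83) + (3850.00)(36.67) + (-804.25)(64.00) = 2511232.33 in³
x_c = 2613260.47 / 29881.48 = 87.45 in
y_c = 2511232.33 / 29881.48 = 84.04 in

x_c = 87.45 in, y_c = 84.04 in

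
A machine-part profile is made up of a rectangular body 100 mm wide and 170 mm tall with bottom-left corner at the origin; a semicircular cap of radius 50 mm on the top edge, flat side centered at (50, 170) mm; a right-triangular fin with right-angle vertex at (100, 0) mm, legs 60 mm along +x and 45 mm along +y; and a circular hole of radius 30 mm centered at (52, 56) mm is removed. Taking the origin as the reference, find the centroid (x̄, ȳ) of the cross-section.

rectangular body: A = 100 × 170 = 17000.00, centroid at (50.00, 85.00).
semicircular top: A = ½π·50² = 3926.99, centroid at (50.00, 191.22).
triangular fin: A = ½·60·45 = 1350.00, centroid at (120.00, 15.00).
hole: A = −π·30² = -2827.43, centroid at (52.00, 56.00).
ΣA = 19449.56 mm²
ΣAx̄ = (17000.00)(50.00) + (3926.99)(50.00) + (1350.00)(120.00) + (-2827.43)(52.00) = 1061323.00 mm³
ΣAȳ = (17000.00)(85.00) + (3926.99)(191.22) + (1350.00)(15.00) + (-2827.43)(56.00) = 2057835.50 mm³
x̄ = 1061323.00 / 19449.56 = 54.57 mm
ȳ = 2057835.50 / 19449.56 = 105.80 mm

x̄ = 54.57 mm, ȳ = 105.80 mm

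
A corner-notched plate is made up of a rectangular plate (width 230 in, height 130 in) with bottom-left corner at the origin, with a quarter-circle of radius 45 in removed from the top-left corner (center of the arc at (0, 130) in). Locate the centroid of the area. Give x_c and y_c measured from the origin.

plate: A = 230 × 130 = 29900.00, centroid at (115.00, 65.00).
removed quarter-circle: A = −¼π·45² = -1590.43, centroid at (19.10, 110.90).
ΣA = 28309.57 in²
ΣAx_c = (29900.00)(115.00) + (-1590.43)(19.10) = 3408125.00 in³
ΣAy_c = (29900.00)(65.00) + (-1590.43)(110.90) = 1767118.93 in³
x_c = 3408125.00 / 28309.57 = 120.39 in
y_c = 1767118.93 / 28309.57 = 62.42 in

x_c = 120.39 in, y_c = 62.42 in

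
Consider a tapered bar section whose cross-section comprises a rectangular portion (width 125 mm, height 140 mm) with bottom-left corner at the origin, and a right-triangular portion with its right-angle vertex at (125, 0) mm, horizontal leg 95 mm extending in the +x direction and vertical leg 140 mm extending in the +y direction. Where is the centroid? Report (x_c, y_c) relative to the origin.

rectangular portion: A = 125 × 140 = 17500.00, centroid at (62.50, 70.00).
triangular portion: A = ½·95·140 = 6650.00, centroid at (156.67, 46.67).
ΣA = 24150.00 mm²
ΣAx_c = (17500.00)(62.50) + (6650.00)(156.67) = 2135583.33 mm³
ΣAy_c = (17500.00)(70.00) + (6650.00)(46.67) = 1535333.33 mm³
x_c = 2135583.33 / 24150.00 = 88.43 mm
y_c = 1535333.33 / 24150.00 = 63.57 mm

x_c = 88.43 mm, y_c = 63.57 mm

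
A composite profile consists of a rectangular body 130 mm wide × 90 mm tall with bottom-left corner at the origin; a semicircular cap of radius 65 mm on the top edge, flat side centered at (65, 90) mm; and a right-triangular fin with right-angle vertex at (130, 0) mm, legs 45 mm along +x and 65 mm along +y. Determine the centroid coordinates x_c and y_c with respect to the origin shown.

Part | A | x̄ᵢ | ȳᵢ | A·x̄ᵢ | A·ȳᵢ
rectangular body | 11700.00 | 65.00 | 45.00 | 760500.00 | 526500.00
semicircular top | 6636.61 | 65.00 | 117.59 | 431379.94 | 780378.64
triangular fin | 1462.50 | 145.00 | 21.67 | 212062.50 | 31687.50
Σ | 19799.11 |  |  | 1403942.44 | 1338566.14
x_c = 1403942.44 / 19799.11 = 70.91 mm
y_c = 1338566.14 / 19799.11 = 67.61 mm

x_c = 70.91 mm, y_c = 67.61 mm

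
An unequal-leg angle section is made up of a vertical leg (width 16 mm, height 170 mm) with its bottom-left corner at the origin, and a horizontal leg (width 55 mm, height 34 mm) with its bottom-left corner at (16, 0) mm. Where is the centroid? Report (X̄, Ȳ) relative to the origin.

vertical leg: A = 16 × 170 = 2720.00, centroid at (8.00, 85.00).
horizontal leg: A = 55 × 34 = 1870.00, centroid at (43.50, 17.00).
ΣA = 4590.00 mm²
ΣAX̄ = (2720.00)(8.00) + (1870.00)(43.50) = 103105.00 mm³
ΣAȲ = (2720.00)(85.00) + (1870.00)(17.00) = 262990.00 mm³
X̄ = 103105.00 / 4590.00 = 22.46 mm
Ȳ = 262990.00 / 4590.00 = 57.30 mm

X̄ = 22.46 mm, Ȳ = 57.30 mm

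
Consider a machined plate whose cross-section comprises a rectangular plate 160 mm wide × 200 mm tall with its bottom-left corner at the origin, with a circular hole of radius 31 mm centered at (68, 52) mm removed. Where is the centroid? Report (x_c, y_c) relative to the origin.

x_c = 81.25 mm, y_c = 105.00 mm

plate: A = 160 × 200 = 32000.00, centroid at (80.00, 100.00).
hole: A = −π·31² = -3019.07, centroid at (68.00, 52.00).
ΣA = 28980.93 mm², ΣAx_c = 2354703.20 mm³, ΣAy_c = 3043008.33 mm³.
x_c = 2354703.20/28980.93 = 81.25 mm; y_c = 3043008.33/28980.93 = 105.00 mm.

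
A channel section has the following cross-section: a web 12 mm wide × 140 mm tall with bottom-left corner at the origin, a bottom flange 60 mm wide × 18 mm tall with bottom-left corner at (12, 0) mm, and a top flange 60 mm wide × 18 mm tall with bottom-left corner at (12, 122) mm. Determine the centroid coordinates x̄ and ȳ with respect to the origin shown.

x̄ = 26.25 mm, ȳ = 70.00 mm

Part | A | x̄ᵢ | ȳᵢ | A·x̄ᵢ | A·ȳᵢ
web | 1680.00 | 6.00 | 70.00 | 10080.00 | 117600.00
bottom flange | 1080.00 | 42.00 | 9.00 | 45360.00 | 9720.00
top flange | 1080.00 | 42.00 | 131.00 | 45360.00 | 141480.00
Σ | 3840.00 |  |  | 100800.00 | 268800.00
x̄ = 100800.00 / 3840.00 = 26.25 mm
ȳ = 268800.00 / 3840.00 = 70.00 mm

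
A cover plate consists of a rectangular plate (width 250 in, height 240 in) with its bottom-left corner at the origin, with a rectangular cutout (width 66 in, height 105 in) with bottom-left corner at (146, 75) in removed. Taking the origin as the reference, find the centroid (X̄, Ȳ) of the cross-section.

plate: A = 250 × 240 = 60000.00, centroid at (125.00, 120.00).
hole: A = −(66 × 105) = -6930.00, centroid at (179.00, 127.50).
ΣA = 53070.00 in², ΣAX̄ = 6259530.00 in³, ΣAȲ = 6316425.00 in³.
X̄ = 6259530.00/53070.00 = 117.95 in; Ȳ = 6316425.00/53070.00 = 119.02 in.

X̄ = 117.95 in, Ȳ = 119.02 in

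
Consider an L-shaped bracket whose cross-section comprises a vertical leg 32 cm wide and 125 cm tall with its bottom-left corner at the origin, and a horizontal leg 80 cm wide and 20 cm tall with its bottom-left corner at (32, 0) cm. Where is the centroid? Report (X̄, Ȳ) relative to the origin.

X̄ = 32.00 cm, Ȳ = 47.50 cm

vertical leg: A = 32 × 125 = 4000.00, centroid at (16.00, 62.50).
horizontal leg: A = 80 × 20 = 1600.00, centroid at (72.00, 10.00).
ΣA = 5600.00 cm², ΣAX̄ = 179200.00 cm³, ΣAȲ = 266000.00 cm³.
X̄ = 179200.00/5600.00 = 32.00 cm; Ȳ = 266000.00/5600.00 = 47.50 cm.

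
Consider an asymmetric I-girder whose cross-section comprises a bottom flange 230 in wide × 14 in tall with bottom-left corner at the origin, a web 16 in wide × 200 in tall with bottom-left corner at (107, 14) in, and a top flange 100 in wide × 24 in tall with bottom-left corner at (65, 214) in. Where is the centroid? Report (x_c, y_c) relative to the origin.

x_c = 115.00 in, y_c = 105.41 in

bottom flange: A = 230 × 14 = 3220.00, centroid at (115.00, 7.00).
web: A = 16 × 200 = 3200.00, centroid at (115.00, 114.00).
top flange: A = 100 × 24 = 2400.00, centroid at (115.00, 226.00).
ΣA = 8820.00 in²
ΣAx_c = (3220.00)(115.00) + (3200.00)(115.00) + (2400.00)(115.00) = 1014300.00 in³
ΣAy_c = (3220.00)(7.00) + (3200.00)(114.00) + (2400.00)(226.00) = 929740.00 in³
x_c = 1014300.00 / 8820.00 = 115.00 in
y_c = 929740.00 / 8820.00 = 105.41 in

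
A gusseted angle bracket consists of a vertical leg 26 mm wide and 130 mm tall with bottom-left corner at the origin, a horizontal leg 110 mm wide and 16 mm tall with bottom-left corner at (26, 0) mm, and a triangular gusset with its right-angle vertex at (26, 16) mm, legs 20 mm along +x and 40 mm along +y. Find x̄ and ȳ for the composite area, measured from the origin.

vertical leg: A = 26 × 130 = 3380.00, centroid at (13.00, 65.00).
horizontal leg: A = 110 × 16 = 1760.00, centroid at (81.00, 8.00).
gusset: A = ½·20·40 = 400.00, centroid at (32.67, 29.33).
ΣA = 5540.00 mm²
ΣAx̄ = (3380.00)(13.00) + (1760.00)(81.00) + (400.00)(32.67) = 199566.67 mm³
ΣAȳ = (3380.00)(65.00) + (1760.00)(8.00) + (400.00)(29.33) = 245513.33 mm³
x̄ = 199566.67 / 5540.00 = 36.02 mm
ȳ = 245513.33 / 5540.00 = 44.32 mm

x̄ = 36.02 mm, ȳ = 44.32 mm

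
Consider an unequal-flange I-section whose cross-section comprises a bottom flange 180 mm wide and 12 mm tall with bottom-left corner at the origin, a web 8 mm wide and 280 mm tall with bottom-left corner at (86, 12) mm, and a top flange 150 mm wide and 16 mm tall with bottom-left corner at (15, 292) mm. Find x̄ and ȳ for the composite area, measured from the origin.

x̄ = 90.00 mm, ȳ = 157.86 mm

Part | A | x̄ᵢ | ȳᵢ | A·x̄ᵢ | A·ȳᵢ
bottom flange | 2160.00 | 90.00 | 6.00 | 194400.00 | 12960.00
web | 2240.00 | 90.00 | 152.00 | 201600.00 | 340480.00
top flange | 2400.00 | 90.00 | 300.00 | 216000.00 | 720000.00
Σ | 6800.00 |  |  | 612000.00 | 1073440.00
x̄ = 612000.00 / 6800.00 = 90.00 mm
ȳ = 1073440.00 / 6800.00 = 157.86 mm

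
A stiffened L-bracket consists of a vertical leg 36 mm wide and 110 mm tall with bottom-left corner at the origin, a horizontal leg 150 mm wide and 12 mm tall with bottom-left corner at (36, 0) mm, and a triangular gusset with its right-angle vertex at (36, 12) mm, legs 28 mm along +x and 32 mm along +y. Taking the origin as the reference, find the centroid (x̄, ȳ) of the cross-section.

Part | A | x̄ᵢ | ȳᵢ | A·x̄ᵢ | A·ȳᵢ
vertical leg | 3960.00 | 18.00 | 55.00 | 71280.00 | 217800.00
horizontal leg | 1800.00 | 111.00 | 6.00 | 199800.00 | 10800.00
gusset | 448.00 | 45.33 | 22.67 | 20309.33 | 10154.67
Σ | 6208.00 |  |  | 291389.33 | 238754.67
x̄ = 291389.33 / 6208.00 = 46.94 mm
ȳ = 238754.67 / 6208.00 = 38.46 mm

x̄ = 46.94 mm, ȳ = 38.46 mm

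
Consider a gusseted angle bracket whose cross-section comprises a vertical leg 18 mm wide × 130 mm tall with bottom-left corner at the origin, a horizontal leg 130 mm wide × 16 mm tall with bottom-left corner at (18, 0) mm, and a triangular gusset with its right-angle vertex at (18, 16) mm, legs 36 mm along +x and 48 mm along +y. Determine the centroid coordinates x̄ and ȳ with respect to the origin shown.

vertical leg: A = 18 × 130 = 2340.00, centroid at (9.00, 65.00).
horizontal leg: A = 130 × 16 = 2080.00, centroid at (83.00, 8.00).
gusset: A = ½·36·48 = 864.00, centroid at (30.00, 32.00).
ΣA = 5284.00 mm², ΣAx̄ = 219620.00 mm³, ΣAȳ = 196388.00 mm³.
x̄ = 219620.00/5284.00 = 41.56 mm; ȳ = 196388.00/5284.00 = 37.17 mm.

x̄ = 41.56 mm, ȳ = 37.17 mm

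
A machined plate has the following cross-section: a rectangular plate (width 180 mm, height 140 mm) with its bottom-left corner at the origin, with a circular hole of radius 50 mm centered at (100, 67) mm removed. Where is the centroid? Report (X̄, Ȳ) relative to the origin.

plate: A = 180 × 140 = 25200.00, centroid at (90.00, 70.00).
hole: A = −π·50² = -7853.98, centroid at (100.00, 67.00).
ΣA = 17346.02 mm², ΣAX̄ = 1482601.84 mm³, ΣAȲ = 1237783.23 mm³.
X̄ = 1482601.84/17346.02 = 85.47 mm; Ȳ = 1237783.23/17346.02 = 71.36 mm.

X̄ = 85.47 mm, Ȳ = 71.36 mm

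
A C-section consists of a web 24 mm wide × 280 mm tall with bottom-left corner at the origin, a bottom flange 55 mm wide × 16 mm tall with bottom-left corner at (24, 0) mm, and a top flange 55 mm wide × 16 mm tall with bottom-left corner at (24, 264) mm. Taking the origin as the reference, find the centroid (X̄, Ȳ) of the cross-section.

X̄ = 20.20 mm, Ȳ = 140.00 mm

Part | A | x̄ᵢ | ȳᵢ | A·x̄ᵢ | A·ȳᵢ
web | 6720.00 | 12.00 | 140.00 | 80640.00 | 940800.00
bottom flange | 880.00 | 51.50 | 8.00 | 45320.00 | 7040.00
top flange | 880.00 | 51.50 | 272.00 | 45320.00 | 239360.00
Σ | 8480.00 |  |  | 171280.00 | 1187200.00
X̄ = 171280.00 / 8480.00 = 20.20 mm
Ȳ = 1187200.00 / 8480.00 = 140.00 mm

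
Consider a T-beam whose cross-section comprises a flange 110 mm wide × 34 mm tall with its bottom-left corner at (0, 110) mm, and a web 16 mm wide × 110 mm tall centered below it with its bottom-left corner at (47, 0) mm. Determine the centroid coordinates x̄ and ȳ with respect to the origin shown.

x̄ = 55.00 mm, ȳ = 103.96 mm

Part | A | x̄ᵢ | ȳᵢ | A·x̄ᵢ | A·ȳᵢ
web | 1760.00 | 55.00 | 55.00 | 96800.00 | 96800.00
flange | 3740.00 | 55.00 | 127.00 | 205700.00 | 474980.00
Σ | 5500.00 |  |  | 302500.00 | 571780.00
x̄ = 302500.00 / 5500.00 = 55.00 mm
ȳ = 571780.00 / 5500.00 = 103.96 mm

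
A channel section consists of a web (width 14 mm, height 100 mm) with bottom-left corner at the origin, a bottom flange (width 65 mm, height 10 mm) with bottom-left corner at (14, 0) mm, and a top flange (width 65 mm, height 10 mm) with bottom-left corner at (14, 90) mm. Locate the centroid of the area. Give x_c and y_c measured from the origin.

x_c = 26.02 mm, y_c = 50.00 mm

Part | A | x̄ᵢ | ȳᵢ | A·x̄ᵢ | A·ȳᵢ
web | 1400.00 | 7.00 | 50.00 | 9800.00 | 70000.00
bottom flange | 650.00 | 46.50 | 5.00 | 30225.00 | 3250.00
top flange | 650.00 | 46.50 | 95.00 | 30225.00 | 61750.00
Σ | 2700.00 |  |  | 70250.00 | 135000.00
x_c = 70250.00 / 2700.00 = 26.02 mm
y_c = 135000.00 / 2700.00 = 50.00 mm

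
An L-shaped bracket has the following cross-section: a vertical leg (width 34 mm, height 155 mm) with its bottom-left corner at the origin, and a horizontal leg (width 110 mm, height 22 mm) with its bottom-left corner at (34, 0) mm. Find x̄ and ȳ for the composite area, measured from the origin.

x̄ = 39.66 mm, ȳ = 56.57 mm

vertical leg: A = 34 × 155 = 5270.00, centroid at (17.00, 77.50).
horizontal leg: A = 110 × 22 = 2420.00, centroid at (89.00, 11.00).
ΣA = 7690.00 mm², ΣAx̄ = 304970.00 mm³, ΣAȳ = 435045.00 mm³.
x̄ = 304970.00/7690.00 = 39.66 mm; ȳ = 435045.00/7690.00 = 56.57 mm.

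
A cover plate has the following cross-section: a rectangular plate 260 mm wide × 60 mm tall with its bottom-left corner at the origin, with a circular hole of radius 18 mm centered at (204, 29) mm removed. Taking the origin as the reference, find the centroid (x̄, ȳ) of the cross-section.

plate: A = 260 × 60 = 15600.00, centroid at (130.00, 30.00).
hole: A = −π·18² = -1017.88, centroid at (204.00, 29.00).
ΣA = 14582.12 mm², ΣAx̄ = 1820353.29 mm³, ΣAȳ = 438481.60 mm³.
x̄ = 1820353.29/14582.12 = 124.83 mm; ȳ = 438481.60/14582.12 = 30.07 mm.

x̄ = 124.83 mm, ȳ = 30.07 mm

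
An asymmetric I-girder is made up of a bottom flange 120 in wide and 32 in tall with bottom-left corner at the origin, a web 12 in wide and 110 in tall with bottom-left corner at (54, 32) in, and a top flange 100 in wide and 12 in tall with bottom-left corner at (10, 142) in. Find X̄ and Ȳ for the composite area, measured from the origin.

X̄ = 60.00 in, Ȳ = 55.64 in

Part | A | x̄ᵢ | ȳᵢ | A·x̄ᵢ | A·ȳᵢ
bottom flange | 3840.00 | 60.00 | 16.00 | 230400.00 | 61440.00
web | 1320.00 | 60.00 | 87.00 | 79200.00 | 114840.00
top flange | 1200.00 | 60.00 | 148.00 | 72000.00 | 177600.00
Σ | 6360.00 |  |  | 381600.00 | 353880.00
X̄ = 381600.00 / 6360.00 = 60.00 in
Ȳ = 353880.00 / 6360.00 = 55.64 in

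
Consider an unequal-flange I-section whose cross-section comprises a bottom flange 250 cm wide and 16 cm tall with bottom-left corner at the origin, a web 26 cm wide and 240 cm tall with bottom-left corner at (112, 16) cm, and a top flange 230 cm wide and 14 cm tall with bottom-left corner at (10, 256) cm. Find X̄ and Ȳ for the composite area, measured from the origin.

X̄ = 125.00 cm, Ȳ = 128.34 cm

bottom flange: A = 250 × 16 = 4000.00, centroid at (125.00, 8.00).
web: A = 26 × 240 = 6240.00, centroid at (125.00, 136.00).
top flange: A = 230 × 14 = 3220.00, centroid at (125.00, 263.00).
ΣA = 13460.00 cm²
ΣAX̄ = (4000.00)(125.00) + (6240.00)(125.00) + (3220.00)(125.00) = 1682500.00 cm³
ΣAȲ = (4000.00)(8.00) + (6240.00)(136.00) + (3220.00)(263.00) = 1727500.00 cm³
X̄ = 1682500.00 / 13460.00 = 125.00 cm
Ȳ = 1727500.00 / 13460.00 = 128.34 cm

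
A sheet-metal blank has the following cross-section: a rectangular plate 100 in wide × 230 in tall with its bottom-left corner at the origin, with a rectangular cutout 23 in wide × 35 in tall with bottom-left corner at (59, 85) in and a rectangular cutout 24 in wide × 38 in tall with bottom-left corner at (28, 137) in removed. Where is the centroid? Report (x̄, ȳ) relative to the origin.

x̄ = 49.65 in, ȳ = 113.72 in

plate: A = 100 × 230 = 23000.00, centroid at (50.00, 115.00).
hole 1: A = −(23 × 35) = -805.00, centroid at (70.50, 102.50).
hole 2: A = −(24 × 38) = -912.00, centroid at (40.00, 156.00).
ΣA = 21283.00 in², ΣAx̄ = 1056767.50 in³, ΣAȳ = 2420215.50 in³.
x̄ = 1056767.50/21283.00 = 49.65 in; ȳ = 2420215.50/21283.00 = 113.72 in.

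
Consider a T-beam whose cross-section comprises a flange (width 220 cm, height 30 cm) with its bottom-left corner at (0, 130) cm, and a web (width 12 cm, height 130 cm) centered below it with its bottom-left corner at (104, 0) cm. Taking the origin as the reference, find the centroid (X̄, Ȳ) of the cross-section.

Part | A | x̄ᵢ | ȳᵢ | A·x̄ᵢ | A·ȳᵢ
web | 1560.00 | 110.00 | 65.00 | 171600.00 | 101400.00
flange | 6600.00 | 110.00 | 145.00 | 726000.00 | 957000.00
Σ | 8160.00 |  |  | 897600.00 | 1058400.00
X̄ = 897600.00 / 8160.00 = 110.00 cm
Ȳ = 1058400.00 / 8160.00 = 129.71 cm

X̄ = 110.00 cm, Ȳ = 129.71 cm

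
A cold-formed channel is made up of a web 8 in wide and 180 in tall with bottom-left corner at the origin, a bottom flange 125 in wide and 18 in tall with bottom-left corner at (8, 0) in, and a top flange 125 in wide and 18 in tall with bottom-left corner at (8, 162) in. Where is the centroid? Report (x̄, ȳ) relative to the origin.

x̄ = 54.38 in, ȳ = 90.00 in

web: A = 8 × 180 = 1440.00, centroid at (4.00, 90.00).
bottom flange: A = 125 × 18 = 2250.00, centroid at (70.50, 9.00).
top flange: A = 125 × 18 = 2250.00, centroid at (70.50, 171.00).
ΣA = 5940.00 in², ΣAx̄ = 323010.00 in³, ΣAȳ = 534600.00 in³.
x̄ = 323010.00/5940.00 = 54.38 in; ȳ = 534600.00/5940.00 = 90.00 in.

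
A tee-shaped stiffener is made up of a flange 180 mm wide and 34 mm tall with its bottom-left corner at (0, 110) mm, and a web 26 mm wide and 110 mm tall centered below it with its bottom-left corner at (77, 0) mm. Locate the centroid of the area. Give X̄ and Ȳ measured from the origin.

web: A = 26 × 110 = 2860.00, centroid at (90.00, 55.00).
flange: A = 180 × 34 = 6120.00, centroid at (90.00, 127.00).
ΣA = 8980.00 mm²
ΣAX̄ = (2860.00)(90.00) + (6120.00)(90.00) = 808200.00 mm³
ΣAȲ = (2860.00)(55.00) + (6120.00)(127.00) = 934540.00 mm³
X̄ = 808200.00 / 8980.00 = 90.00 mm
Ȳ = 934540.00 / 8980.00 = 104.07 mm

X̄ = 90.00 mm, Ȳ = 104.07 mm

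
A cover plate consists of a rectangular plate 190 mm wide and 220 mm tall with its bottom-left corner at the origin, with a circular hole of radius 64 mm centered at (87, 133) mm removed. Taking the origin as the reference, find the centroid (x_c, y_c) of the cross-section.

x_c = 98.56 mm, y_c = 99.77 mm

plate: A = 190 × 220 = 41800.00, centroid at (95.00, 110.00).
hole: A = −π·64² = -12867.96, centroid at (87.00, 133.00).
ΣA = 28932.04 mm²
ΣAx_c = (41800.00)(95.00) + (-12867.96)(87.00) = 2851487.17 mm³
ΣAy_c = (41800.00)(110.00) + (-12867.96)(133.00) = 2886560.85 mm³
x_c = 2851487.17 / 28932.04 = 98.56 mm
y_c = 2886560.85 / 28932.04 = 99.77 mm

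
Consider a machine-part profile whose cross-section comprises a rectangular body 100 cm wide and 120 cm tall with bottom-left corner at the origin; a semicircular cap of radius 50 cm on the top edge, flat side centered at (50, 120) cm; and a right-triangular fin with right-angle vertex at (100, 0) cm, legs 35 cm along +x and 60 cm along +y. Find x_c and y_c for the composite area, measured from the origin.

x_c = 53.81 cm, y_c = 76.31 cm

rectangular body: A = 100 × 120 = 12000.00, centroid at (50.00, 60.00).
semicircular top: A = ½π·50² = 3926.99, centroid at (50.00, 141.22).
triangular fin: A = ½·35·60 = 1050.00, centroid at (111.67, 20.00).
ΣA = 16976.99 cm², ΣAx_c = 913599.54 cm³, ΣAy_c = 1295572.23 cm³.
x_c = 913599.54/16976.99 = 53.81 cm; y_c = 1295572.23/16976.99 = 76.31 cm.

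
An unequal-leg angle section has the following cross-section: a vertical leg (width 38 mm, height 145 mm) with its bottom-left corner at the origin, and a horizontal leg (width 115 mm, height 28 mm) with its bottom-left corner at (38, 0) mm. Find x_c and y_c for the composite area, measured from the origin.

x_c = 47.22 mm, y_c = 50.92 mm

Part | A | x̄ᵢ | ȳᵢ | A·x̄ᵢ | A·ȳᵢ
vertical leg | 5510.00 | 19.00 | 72.50 | 104690.00 | 399475.00
horizontal leg | 3220.00 | 95.50 | 14.00 | 307510.00 | 45080.00
Σ | 8730.00 |  |  | 412200.00 | 444555.00
x_c = 412200.00 / 8730.00 = 47.22 mm
y_c = 444555.00 / 8730.00 = 50.92 mm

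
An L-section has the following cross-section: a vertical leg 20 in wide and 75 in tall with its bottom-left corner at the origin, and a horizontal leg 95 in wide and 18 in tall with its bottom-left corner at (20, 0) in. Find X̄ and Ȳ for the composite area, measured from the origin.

vertical leg: A = 20 × 75 = 1500.00, centroid at (10.00, 37.50).
horizontal leg: A = 95 × 18 = 1710.00, centroid at (67.50, 9.00).
ΣA = 3210.00 in², ΣAX̄ = 130425.00 in³, ΣAȲ = 71640.00 in³.
X̄ = 130425.00/3210.00 = 40.63 in; Ȳ = 71640.00/3210.00 = 22.32 in.

X̄ = 40.63 in, Ȳ = 22.32 in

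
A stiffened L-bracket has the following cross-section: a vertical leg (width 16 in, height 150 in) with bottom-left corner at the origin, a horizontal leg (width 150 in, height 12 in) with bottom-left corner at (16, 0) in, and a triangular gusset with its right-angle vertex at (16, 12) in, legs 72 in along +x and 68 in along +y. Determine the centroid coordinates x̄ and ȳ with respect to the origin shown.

x̄ = 42.26 in, ȳ = 41.47 in

Part | A | x̄ᵢ | ȳᵢ | A·x̄ᵢ | A·ȳᵢ
vertical leg | 2400.00 | 8.00 | 75.00 | 19200.00 | 180000.00
horizontal leg | 1800.00 | 91.00 | 6.00 | 163800.00 | 10800.00
gusset | 2448.00 | 40.00 | 34.67 | 97920.00 | 84864.00
Σ | 6648.00 |  |  | 280920.00 | 275664.00
x̄ = 280920.00 / 6648.00 = 42.26 in
ȳ = 275664.00 / 6648.00 = 41.47 in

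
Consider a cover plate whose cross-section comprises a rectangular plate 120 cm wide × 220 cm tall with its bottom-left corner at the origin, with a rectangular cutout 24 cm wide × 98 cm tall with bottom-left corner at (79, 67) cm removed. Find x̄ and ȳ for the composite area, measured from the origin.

x̄ = 56.97 cm, ȳ = 109.41 cm

plate: A = 120 × 220 = 26400.00, centroid at (60.00, 110.00).
hole: A = −(24 × 98) = -2352.00, centroid at (91.00, 116.00).
ΣA = 24048.00 cm², ΣAx̄ = 1369968.00 cm³, ΣAȳ = 2631168.00 cm³.
x̄ = 1369968.00/24048.00 = 56.97 cm; ȳ = 2631168.00/24048.00 = 109.41 cm.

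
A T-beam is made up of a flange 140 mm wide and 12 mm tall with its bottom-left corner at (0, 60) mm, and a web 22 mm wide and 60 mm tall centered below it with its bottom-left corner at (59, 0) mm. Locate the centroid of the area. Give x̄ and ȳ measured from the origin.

x̄ = 70.00 mm, ȳ = 50.16 mm

Part | A | x̄ᵢ | ȳᵢ | A·x̄ᵢ | A·ȳᵢ
web | 1320.00 | 70.00 | 30.00 | 92400.00 | 39600.00
flange | 1680.00 | 70.00 | 66.00 | 117600.00 | 110880.00
Σ | 3000.00 |  |  | 210000.00 | 150480.00
x̄ = 210000.00 / 3000.00 = 70.00 mm
ȳ = 150480.00 / 3000.00 = 50.16 mm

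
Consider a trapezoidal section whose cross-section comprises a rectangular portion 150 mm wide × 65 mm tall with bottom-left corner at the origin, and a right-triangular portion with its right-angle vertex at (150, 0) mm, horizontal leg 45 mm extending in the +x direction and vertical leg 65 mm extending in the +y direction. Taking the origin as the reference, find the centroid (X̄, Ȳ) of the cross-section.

X̄ = 86.74 mm, Ȳ = 31.09 mm

rectangular portion: A = 150 × 65 = 9750.00, centroid at (75.00, 32.50).
triangular portion: A = ½·45·65 = 1462.50, centroid at (165.00, 21.67).
ΣA = 11212.50 mm²
ΣAX̄ = (9750.00)(75.00) + (1462.50)(165.00) = 972562.50 mm³
ΣAȲ = (9750.00)(32.50) + (1462.50)(21.67) = 348562.50 mm³
X̄ = 972562.50 / 11212.50 = 86.74 mm
Ȳ = 348562.50 / 11212.50 = 31.09 mm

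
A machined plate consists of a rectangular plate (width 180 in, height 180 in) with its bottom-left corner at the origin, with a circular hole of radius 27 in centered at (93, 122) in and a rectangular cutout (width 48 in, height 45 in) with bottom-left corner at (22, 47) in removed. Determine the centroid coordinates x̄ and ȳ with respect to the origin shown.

x̄ = 93.15 in, ȳ = 88.96 in

plate: A = 180 × 180 = 32400.00, centroid at (90.00, 90.00).
hole 1: A = −π·27² = -2290.22, centroid at (93.00, 122.00).
hole 2: A = −(48 × 45) = -2160.00, centroid at (46.00, 69.50).
ΣA = 27949.78 in², ΣAx̄ = 2603649.44 in³, ΣAȳ = 2486473.03 in³.
x̄ = 2603649.44/27949.78 = 93.15 in; ȳ = 2486473.03/27949.78 = 88.96 in.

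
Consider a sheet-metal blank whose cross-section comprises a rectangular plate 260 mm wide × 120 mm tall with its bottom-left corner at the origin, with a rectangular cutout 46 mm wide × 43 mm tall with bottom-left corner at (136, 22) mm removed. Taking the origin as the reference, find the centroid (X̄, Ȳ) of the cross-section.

X̄ = 128.04 mm, Ȳ = 61.12 mm

plate: A = 260 × 120 = 31200.00, centroid at (130.00, 60.00).
hole: A = −(46 × 43) = -1978.00, centroid at (159.00, 43.50).
ΣA = 29222.00 mm²
ΣAX̄ = (31200.00)(130.00) + (-1978.00)(159.00) = 3741498.00 mm³
ΣAȲ = (31200.00)(60.00) + (-1978.00)(43.50) = 1785957.00 mm³
X̄ = 3741498.00 / 29222.00 = 128.04 mm
Ȳ = 1785957.00 / 29222.00 = 61.12 mm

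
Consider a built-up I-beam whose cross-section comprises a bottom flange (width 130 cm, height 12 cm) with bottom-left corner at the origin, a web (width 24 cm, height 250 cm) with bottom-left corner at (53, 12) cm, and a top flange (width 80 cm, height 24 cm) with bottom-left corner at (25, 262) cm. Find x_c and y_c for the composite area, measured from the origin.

x_c = 65.00 cm, y_c = 143.19 cm

bottom flange: A = 130 × 12 = 1560.00, centroid at (65.00, 6.00).
web: A = 24 × 250 = 6000.00, centroid at (65.00, 137.00).
top flange: A = 80 × 24 = 1920.00, centroid at (65.00, 274.00).
ΣA = 9480.00 cm², ΣAx_c = 616200.00 cm³, ΣAy_c = 1357440.00 cm³.
x_c = 616200.00/9480.00 = 65.00 cm; y_c = 1357440.00/9480.00 = 143.19 cm.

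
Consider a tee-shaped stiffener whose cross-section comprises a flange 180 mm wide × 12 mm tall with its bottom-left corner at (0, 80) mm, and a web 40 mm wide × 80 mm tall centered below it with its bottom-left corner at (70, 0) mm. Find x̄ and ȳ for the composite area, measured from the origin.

web: A = 40 × 80 = 3200.00, centroid at (90.00, 40.00).
flange: A = 180 × 12 = 2160.00, centroid at (90.00, 86.00).
ΣA = 5360.00 mm²
ΣAx̄ = (3200.00)(90.00) + (2160.00)(90.00) = 482400.00 mm³
ΣAȳ = (3200.00)(40.00) + (2160.00)(86.00) = 313760.00 mm³
x̄ = 482400.00 / 5360.00 = 90.00 mm
ȳ = 313760.00 / 5360.00 = 58.54 mm

x̄ = 90.00 mm, ȳ = 58.54 mm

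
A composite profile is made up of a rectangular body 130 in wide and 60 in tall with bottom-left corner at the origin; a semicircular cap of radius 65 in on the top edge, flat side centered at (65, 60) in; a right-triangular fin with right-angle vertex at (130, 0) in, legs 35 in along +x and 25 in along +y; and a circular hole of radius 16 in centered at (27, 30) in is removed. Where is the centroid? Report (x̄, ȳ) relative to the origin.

Part | A | x̄ᵢ | ȳᵢ | A·x̄ᵢ | A·ȳᵢ
rectangular body | 7800.00 | 65.00 | 30.00 | 507000.00 | 234000.00
semicircular top | 6636.61 | 65.00 | 87.59 | 431379.94 | 581280.20
triangular fin | 437.50 | 141.67 | 8.33 | 61979.17 | 3645.83
hole | -804.25 | 27.00 | 30.00 | -21714.69 | -24127.43
Σ | 14069.87 |  |  | 978644.42 | 794798.60
x̄ = 978644.42 / 14069.87 = 69.56 in
ȳ = 794798.60 / 14069.87 = 56.49 in

x̄ = 69.56 in, ȳ = 56.49 in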